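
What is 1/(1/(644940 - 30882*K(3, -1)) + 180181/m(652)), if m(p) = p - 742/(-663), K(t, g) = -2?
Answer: 153007776336/42211431196565 ≈ 0.0036248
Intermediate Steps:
m(p) = 742/663 + p (m(p) = p - 742*(-1/663) = p + 742/663 = 742/663 + p)
1/(1/(644940 - 30882*K(3, -1)) + 180181/m(652)) = 1/(1/(644940 - 30882*(-2)) + 180181/(742/663 + 652)) = 1/(1/(644940 + 61764) + 180181/(433018/663)) = 1/(1/706704 + 180181*(663/433018)) = 1/(1/706704 + 119460003/433018) = 1/(42211431196565/153007776336) = 153007776336/42211431196565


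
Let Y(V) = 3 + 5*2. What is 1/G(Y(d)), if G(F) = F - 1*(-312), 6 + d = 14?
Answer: 1/325 ≈ 0.0030769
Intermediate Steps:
d = 8 (d = -6 + 14 = 8)
Y(V) = 13 (Y(V) = 3 + 10 = 13)
G(F) = 312 + F (G(F) = F + 312 = 312 + F)
1/G(Y(d)) = 1/(312 + 13) = 1/325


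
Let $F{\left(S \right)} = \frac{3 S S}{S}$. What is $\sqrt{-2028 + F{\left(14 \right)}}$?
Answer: $i \sqrt{1986} \approx 44.565 i$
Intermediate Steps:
$F{\left(S \right)} = 3 S$ ($F{\left(S \right)} = \frac{3 S^{2}}{S} = 3 S$)
$\sqrt{-2028 + F{\left(14 \right)}} = \sqrt{-2028 + 3 \cdot 14} = \sqrt{-2028 + 42} = \sqrt{-1986} = i \sqrt{1986}$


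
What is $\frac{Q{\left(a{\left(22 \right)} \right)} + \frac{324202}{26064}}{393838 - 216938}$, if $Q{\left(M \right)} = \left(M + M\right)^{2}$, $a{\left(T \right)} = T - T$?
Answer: $\frac{162101}{2305360800} \approx 7.0315 \cdot 10^{-5}$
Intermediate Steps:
$a{\left(T \right)} = 0$
$Q{\left(M \right)} = 4 M^{2}$ ($Q{\left(M \right)} = \left(2 M\right)^{2} = 4 M^{2}$)
$\frac{Q{\left(a{\left(22 \right)} \right)} + \frac{324202}{26064}}{393838 - 216938} = \frac{4 \cdot 0^{2} + \frac{324202}{26064}}{393838 - 216938} = \frac{4 \cdot 0 + 324202 \cdot \frac{1}{26064}}{176900} = \left(0 + \frac{162101}{13032}\right) \frac{1}{176900} = \frac{162101}{13032} \cdot \frac{1}{176900} = \frac{162101}{2305360800}$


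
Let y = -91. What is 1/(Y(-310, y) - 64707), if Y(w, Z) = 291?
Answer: -1/64416 ≈ -1.5524e-5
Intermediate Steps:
1/(Y(-310, y) - 64707) = 1/(291 - 64707) = 1/(-64416) = -1/64416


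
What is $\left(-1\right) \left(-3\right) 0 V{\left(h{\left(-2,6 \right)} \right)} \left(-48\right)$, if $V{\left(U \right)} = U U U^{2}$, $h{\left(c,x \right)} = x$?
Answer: $0$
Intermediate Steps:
$V{\left(U \right)} = U^{4}$ ($V{\left(U \right)} = U^{2} U^{2} = U^{4}$)
$\left(-1\right) \left(-3\right) 0 V{\left(h{\left(-2,6 \right)} \right)} \left(-48\right) = \left(-1\right) \left(-3\right) 0 \cdot 6^{4} \left(-48\right) = 3 \cdot 0 \cdot 1296 \left(-48\right) = 0 \cdot 1296 \left(-48\right) = 0 \left(-48\right) = 0$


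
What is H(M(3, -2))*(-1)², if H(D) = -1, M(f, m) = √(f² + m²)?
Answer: -1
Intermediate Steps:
H(M(3, -2))*(-1)² = -1*(-1)² = -1*1 = -1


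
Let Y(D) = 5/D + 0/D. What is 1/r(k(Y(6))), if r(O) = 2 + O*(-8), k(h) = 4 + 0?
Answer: -1/30 ≈ -0.033333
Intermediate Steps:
Y(D) = 5/D (Y(D) = 5/D + 0 = 5/D)
k(h) = 4
r(O) = 2 - 8*O
1/r(k(Y(6))) = 1/(2 - 8*4) = 1/(2 - 32) = 1/(-30) = -1/30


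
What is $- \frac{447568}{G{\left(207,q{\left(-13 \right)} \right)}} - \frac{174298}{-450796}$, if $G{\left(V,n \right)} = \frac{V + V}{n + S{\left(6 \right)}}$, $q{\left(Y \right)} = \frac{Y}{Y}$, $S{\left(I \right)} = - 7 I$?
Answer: $\frac{2068077147155}{46657386} \approx 44325.0$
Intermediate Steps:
$q{\left(Y \right)} = 1$
$G{\left(V,n \right)} = \frac{2 V}{-42 + n}$ ($G{\left(V,n \right)} = \frac{V + V}{n - 42} = \frac{2 V}{n - 42} = \frac{2 V}{-42 + n}$)
$- \frac{447568}{G{\left(207,q{\left(-13 \right)} \right)}} - \frac{174298}{-450796} = - \frac{447568}{2 \cdot 207 \frac{1}{-42 + 1}} - \frac{174298}{-450796} = - \frac{447568}{2 \cdot 207 \frac{1}{-41}} - - \frac{87149}{225398} = - \frac{447568}{2 \cdot 207 \left(- \frac{1}{41}\right)} + \frac{87149}{225398} = - \frac{447568}{- \frac{414}{41}} + \frac{87149}{225398} = \left(-447568\right) \left(- \frac{41}{414}\right) + \frac{87149}{225398} = \frac{9175144}{207} + \frac{87149}{225398} = \frac{2068077147155}{46657386}$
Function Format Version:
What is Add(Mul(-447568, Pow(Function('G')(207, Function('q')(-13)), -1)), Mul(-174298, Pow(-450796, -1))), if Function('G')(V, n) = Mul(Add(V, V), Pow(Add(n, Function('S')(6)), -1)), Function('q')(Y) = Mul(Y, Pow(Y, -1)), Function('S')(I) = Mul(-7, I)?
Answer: Rational(2068077147155, 46657386) ≈ 44325.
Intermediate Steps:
Function('q')(Y) = 1
Function('G')(V, n) = Mul(2, V, Pow(Add(-42, n), -1)) (Function('G')(V, n) = Mul(Add(V, V), Pow(Add(n, Mul(-7, 6)), -1)) = Mul(Mul(2, V), Pow(Add(n, -42), -1)) = Mul(Mul(2, V), Pow(Add(-42, n), -1)) = Mul(2, V, Pow(Add(-42, n), -1)))
Add(Mul(-447568, Pow(Function('G')(207, Function('q')(-13)), -1)), Mul(-174298, Pow(-450796, -1))) = Add(Mul(-447568, Pow(Mul(2, 207, Pow(Add(-42, 1), -1)), -1)), Mul(-174298, Pow(-450796, -1))) = Add(Mul(-447568, Pow(Mul(2, 207, Pow(-41, -1)), -1)), Mul(-174298, Rational(-1, 450796))) = Add(Mul(-447568, Pow(Mul(2, 207, Rational(-1, 41)), -1)), Rational(87149, 225398)) = Add(Mul(-447568, Pow(Rational(-414, 41), -1)), Rational(87149, 225398)) = Add(Mul(-447568, Rational(-41, 414)), Rational(87149, 225398)) = Add(Rational(9175144, 207), Rational(87149, 225398)) = Rational(2068077147155, 46657386)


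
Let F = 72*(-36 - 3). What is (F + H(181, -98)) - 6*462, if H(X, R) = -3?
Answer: -5583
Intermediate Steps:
F = -2808 (F = 72*(-39) = -2808)
(F + H(181, -98)) - 6*462 = (-2808 - 3) - 6*462 = -2811 - 2772 = -5583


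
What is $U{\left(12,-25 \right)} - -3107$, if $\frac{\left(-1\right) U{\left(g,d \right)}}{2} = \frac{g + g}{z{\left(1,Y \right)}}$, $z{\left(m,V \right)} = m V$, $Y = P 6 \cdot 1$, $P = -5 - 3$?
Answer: $3108$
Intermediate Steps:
$P = -8$
$Y = -48$ ($Y = \left(-8\right) 6 \cdot 1 = \left(-48\right) 1 = -48$)
$z{\left(m,V \right)} = V m$
$U{\left(g,d \right)} = \frac{g}{12}$ ($U{\left(g,d \right)} = - 2 \frac{g + g}{\left(-48\right) 1} = - 2 \frac{2 g}{-48} = - 2 \cdot 2 g \left(- \frac{1}{48}\right) = - 2 \left(- \frac{g}{24}\right) = \frac{g}{12}$)
$U{\left(12,-25 \right)} - -3107 = \frac{1}{12} \cdot 12 - -3107 = 1 + 3107 = 3108$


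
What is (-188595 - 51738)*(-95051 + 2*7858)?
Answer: 19066818555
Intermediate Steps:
(-188595 - 51738)*(-95051 + 2*7858) = -240333*(-95051 + 15716) = -240333*(-79335) = 19066818555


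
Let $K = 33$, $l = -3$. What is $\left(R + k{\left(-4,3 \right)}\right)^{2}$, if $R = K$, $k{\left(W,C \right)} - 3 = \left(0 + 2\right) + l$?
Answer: $1225$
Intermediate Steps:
$k{\left(W,C \right)} = 2$ ($k{\left(W,C \right)} = 3 + \left(\left(0 + 2\right) - 3\right) = 3 + \left(2 - 3\right) = 3 - 1 = 2$)
$R = 33$
$\left(R + k{\left(-4,3 \right)}\right)^{2} = \left(33 + 2\right)^{2} = 35^{2} = 1225$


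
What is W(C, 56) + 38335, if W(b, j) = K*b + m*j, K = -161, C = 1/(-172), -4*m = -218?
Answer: 7118725/172 ≈ 41388.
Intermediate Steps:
m = 109/2 (m = -¼*(-218) = 109/2 ≈ 54.500)
C = -1/172 ≈ -0.0058140
W(b, j) = -161*b + 109*j/2
W(C, 56) + 38335 = (-161*(-1/172) + (109/2)*56) + 38335 = (161/172 + 3052) + 38335 = 525105/172 + 38335 = 7118725/172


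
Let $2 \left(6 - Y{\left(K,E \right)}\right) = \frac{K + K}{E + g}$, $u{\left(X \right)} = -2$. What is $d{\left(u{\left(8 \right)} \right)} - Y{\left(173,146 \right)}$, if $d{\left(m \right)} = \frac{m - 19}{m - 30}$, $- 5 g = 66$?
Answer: $- \frac{10733}{2656} \approx -4.041$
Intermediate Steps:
$g = - \frac{66}{5}$ ($g = \left(- \frac{1}{5}\right) 66 = - \frac{66}{5} \approx -13.2$)
$Y{\left(K,E \right)} = 6 - \frac{K}{- \frac{66}{5} + E}$ ($Y{\left(K,E \right)} = 6 - \frac{\left(K + K\right) \frac{1}{E - \frac{66}{5}}}{2} = 6 - \frac{2 K \frac{1}{- \frac{66}{5} + E}}{2} = 6 - \frac{K}{- \frac{66}{5} + E}$)
$d{\left(m \right)} = \frac{-19 + m}{-30 + m}$
$d{\left(u{\left(8 \right)} \right)} - Y{\left(173,146 \right)} = \frac{-19 - 2}{-30 - 2} - \frac{-396 - 865 + 30 \cdot 146}{-66 + 5 \cdot 146} = \frac{1}{-32} \left(-21\right) - \frac{-396 - 865 + 4380}{-66 + 730} = \left(- \frac{1}{32}\right) \left(-21\right) - \frac{1}{664} \cdot 3119 = \frac{21}{32} - \frac{1}{664} \cdot 3119 = \frac{21}{32} - \frac{3119}{664} = - \frac{10733}{2656}$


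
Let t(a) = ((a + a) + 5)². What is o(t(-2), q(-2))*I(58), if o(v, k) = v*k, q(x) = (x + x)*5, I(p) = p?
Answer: -1160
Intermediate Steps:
q(x) = 10*x (q(x) = (2*x)*5 = 10*x)
t(a) = (5 + 2*a)² (t(a) = (2*a + 5)² = (5 + 2*a)²)
o(v, k) = k*v
o(t(-2), q(-2))*I(58) = ((10*(-2))*(5 + 2*(-2))²)*58 = -20*(5 - 4)²*58 = -20*1²*58 = -20*1*58 = -20*58 = -1160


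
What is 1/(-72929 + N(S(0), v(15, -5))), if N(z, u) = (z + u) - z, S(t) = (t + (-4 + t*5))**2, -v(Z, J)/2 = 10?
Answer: -1/72949 ≈ -1.3708e-5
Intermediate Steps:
v(Z, J) = -20 (v(Z, J) = -2*10 = -20)
S(t) = (-4 + 6*t)**2 (S(t) = (t + (-4 + 5*t))**2 = (-4 + 6*t)**2)
N(z, u) = u (N(z, u) = (u + z) - z = u)
1/(-72929 + N(S(0), v(15, -5))) = 1/(-72929 - 20) = 1/(-72949) = -1/72949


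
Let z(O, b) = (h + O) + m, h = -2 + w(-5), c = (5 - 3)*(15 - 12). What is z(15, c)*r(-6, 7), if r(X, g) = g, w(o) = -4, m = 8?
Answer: 119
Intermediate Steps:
c = 6 (c = 2*3 = 6)
h = -6 (h = -2 - 4 = -6)
z(O, b) = 2 + O (z(O, b) = (-6 + O) + 8 = 2 + O)
z(15, c)*r(-6, 7) = (2 + 15)*7 = 17*7 = 119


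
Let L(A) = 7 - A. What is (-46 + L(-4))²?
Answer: 1225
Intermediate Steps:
(-46 + L(-4))² = (-46 + (7 - 1*(-4)))² = (-46 + (7 + 4))² = (-46 + 11)² = (-35)² = 1225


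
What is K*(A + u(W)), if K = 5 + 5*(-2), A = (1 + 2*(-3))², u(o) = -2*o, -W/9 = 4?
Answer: -485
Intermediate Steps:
W = -36 (W = -9*4 = -36)
A = 25 (A = (1 - 6)² = (-5)² = 25)
K = -5 (K = 5 - 10 = -5)
K*(A + u(W)) = -5*(25 - 2*(-36)) = -5*(25 + 72) = -5*97 = -485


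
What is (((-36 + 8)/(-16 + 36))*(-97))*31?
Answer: 21049/5 ≈ 4209.8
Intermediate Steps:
(((-36 + 8)/(-16 + 36))*(-97))*31 = (-28/20*(-97))*31 = (-28*1/20*(-97))*31 = -7/5*(-97)*31 = (679/5)*31 = 21049/5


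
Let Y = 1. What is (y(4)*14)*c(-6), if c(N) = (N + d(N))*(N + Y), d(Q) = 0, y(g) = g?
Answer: 1680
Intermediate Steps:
c(N) = N*(1 + N) (c(N) = (N + 0)*(N + 1) = N*(1 + N))
(y(4)*14)*c(-6) = (4*14)*(-6*(1 - 6)) = 56*(-6*(-5)) = 56*30 = 1680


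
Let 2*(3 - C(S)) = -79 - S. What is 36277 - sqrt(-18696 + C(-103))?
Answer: 36277 - I*sqrt(18705) ≈ 36277.0 - 136.77*I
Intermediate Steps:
C(S) = 85/2 + S/2 (C(S) = 3 - (-79 - S)/2 = 3 + (79/2 + S/2) = 85/2 + S/2)
36277 - sqrt(-18696 + C(-103)) = 36277 - sqrt(-18696 + (85/2 + (1/2)*(-103))) = 36277 - sqrt(-18696 + (85/2 - 103/2)) = 36277 - sqrt(-18696 - 9) = 36277 - sqrt(-18705) = 36277 - I*sqrt(18705)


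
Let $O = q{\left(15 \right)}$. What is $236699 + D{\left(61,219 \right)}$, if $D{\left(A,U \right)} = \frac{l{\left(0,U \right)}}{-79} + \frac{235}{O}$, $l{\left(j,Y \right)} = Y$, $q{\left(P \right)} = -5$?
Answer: $\frac{18695289}{79} \approx 2.3665 \cdot 10^{5}$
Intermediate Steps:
$O = -5$
$D{\left(A,U \right)} = -47 - \frac{U}{79}$ ($D{\left(A,U \right)} = \frac{U}{-79} + \frac{235}{-5} = U \left(- \frac{1}{79}\right) + 235 \left(- \frac{1}{5}\right) = - \frac{U}{79} - 47 = -47 - \frac{U}{79}$)
$236699 + D{\left(61,219 \right)} = 236699 - \frac{3932}{79} = \frac{18695289}{79}$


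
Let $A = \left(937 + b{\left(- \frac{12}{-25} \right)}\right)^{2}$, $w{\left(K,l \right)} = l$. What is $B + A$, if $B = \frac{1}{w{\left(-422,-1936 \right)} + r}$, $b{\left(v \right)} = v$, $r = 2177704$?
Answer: $\frac{1195134064575817}{1359855000} \approx 8.7887 \cdot 10^{5}$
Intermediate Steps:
$B = \frac{1}{2175768}$ ($B = \frac{1}{-1936 + 2177704} = \frac{1}{2175768} \approx 4.5961 \cdot 10^{-7}$)
$A = \frac{549292969}{625}$ ($A = \left(937 - \frac{12}{-25}\right)^{2} = \left(937 - - \frac{12}{25}\right)^{2} = \left(937 + \frac{12}{25}\right)^{2} = \left(\frac{23437}{25}\right)^{2} = \frac{549292969}{625} \approx 8.7887 \cdot 10^{5}$)
$B + A = \frac{1}{2175768} + \frac{549292969}{625} = \frac{1195134064575817}{1359855000}$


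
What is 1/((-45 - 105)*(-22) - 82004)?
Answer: -1/78704 ≈ -1.2706e-5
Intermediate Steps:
1/((-45 - 105)*(-22) - 82004) = 1/(-150*(-22) - 82004) = 1/(3300 - 82004) = 1/(-78704) = -1/78704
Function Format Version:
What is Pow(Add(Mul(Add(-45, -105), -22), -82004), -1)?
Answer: Rational(-1, 78704) ≈ -1.2706e-5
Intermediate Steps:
Pow(Add(Mul(Add(-45, -105), -22), -82004), -1) = Pow(Add(Mul(-150, -22), -82004), -1) = Pow(Add(3300, -82004), -1) = Pow(-78704, -1) = Rational(-1, 78704)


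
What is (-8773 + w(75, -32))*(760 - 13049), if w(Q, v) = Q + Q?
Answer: 105968047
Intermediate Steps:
w(Q, v) = 2*Q
(-8773 + w(75, -32))*(760 - 13049) = (-8773 + 2*75)*(760 - 13049) = (-8773 + 150)*(-12289) = -8623*(-12289) = 105968047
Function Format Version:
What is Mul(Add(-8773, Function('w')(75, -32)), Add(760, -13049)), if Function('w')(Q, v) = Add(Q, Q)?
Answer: 105968047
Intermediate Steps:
Function('w')(Q, v) = Mul(2, Q)
Mul(Add(-8773, Function('w')(75, -32)), Add(760, -13049)) = Mul(Add(-8773, Mul(2, 75)), Add(760, -13049)) = Mul(Add(-8773, 150), -12289) = Mul(-8623, -12289) = 105968047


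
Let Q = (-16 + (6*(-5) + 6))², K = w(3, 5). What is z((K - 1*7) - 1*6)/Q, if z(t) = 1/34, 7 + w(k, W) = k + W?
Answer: 1/54400 ≈ 1.8382e-5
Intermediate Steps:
w(k, W) = -7 + W + k (w(k, W) = -7 + (k + W) = -7 + (W + k) = -7 + W + k)
K = 1 (K = -7 + 5 + 3 = 1)
Q = 1600 (Q = (-16 + (-30 + 6))² = (-16 - 24)² = (-40)² = 1600)
z(t) = 1/34
z((K - 1*7) - 1*6)/Q = (1/34)/1600 = (1/34)*(1/1600) = 1/54400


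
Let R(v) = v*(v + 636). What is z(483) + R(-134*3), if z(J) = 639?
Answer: -93429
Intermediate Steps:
R(v) = v*(636 + v)
z(483) + R(-134*3) = 639 + (-134*3)*(636 - 134*3) = 639 - 402*(636 - 402) = 639 - 402*234 = 639 - 94068 = -93429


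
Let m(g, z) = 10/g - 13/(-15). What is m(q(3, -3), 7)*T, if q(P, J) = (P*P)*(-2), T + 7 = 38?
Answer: 434/45 ≈ 9.6444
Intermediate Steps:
T = 31 (T = -7 + 38 = 31)
q(P, J) = -2*P² (q(P, J) = P²*(-2) = -2*P²)
m(g, z) = 13/15 + 10/g (m(g, z) = 10/g - 13*(-1/15) = 10/g + 13/15 = 13/15 + 10/g)
m(q(3, -3), 7)*T = (13/15 + 10/((-2*3²)))*31 = (13/15 + 10/((-2*9)))*31 = (13/15 + 10/(-18))*31 = (13/15 + 10*(-1/18))*31 = (13/15 - 5/9)*31 = (14/45)*31 = 434/45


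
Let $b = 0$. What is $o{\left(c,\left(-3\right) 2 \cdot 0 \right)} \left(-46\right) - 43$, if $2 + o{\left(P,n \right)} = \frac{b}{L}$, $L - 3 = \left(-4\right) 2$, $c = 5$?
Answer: $49$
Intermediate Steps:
$L = -5$ ($L = 3 - 8 = -5$)
$o{\left(P,n \right)} = -2$ ($o{\left(P,n \right)} = -2 + \frac{0}{-5} = -2 + 0 \left(- \frac{1}{5}\right) = -2 + 0 = -2$)
$o{\left(c,\left(-3\right) 2 \cdot 0 \right)} \left(-46\right) - 43 = \left(-2\right) \left(-46\right) - 43 = 92 - 43 = 49$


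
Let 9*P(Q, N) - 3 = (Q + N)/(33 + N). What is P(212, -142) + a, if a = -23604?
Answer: -23155267/981 ≈ -23604.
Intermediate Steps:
P(Q, N) = 1/3 + (N + Q)/(9*(33 + N)) (P(Q, N) = 1/3 + ((Q + N)/(33 + N))/9 = 1/3 + ((N + Q)/(33 + N))/9 = 1/3 + (N + Q)/(9*(33 + N)))
P(212, -142) + a = (99 + 212 + 4*(-142))/(9*(33 - 142)) - 23604 = (1/9)*(99 + 212 - 568)/(-109) - 23604 = (1/9)*(-1/109)*(-257) - 23604 = 257/981 - 23604 = -23155267/981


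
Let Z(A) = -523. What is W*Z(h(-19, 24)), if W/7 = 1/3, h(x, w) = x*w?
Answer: -3661/3 ≈ -1220.3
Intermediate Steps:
h(x, w) = w*x
W = 7/3 ≈ 2.3333
W*Z(h(-19, 24)) = (7/3)*(-523) = -3661/3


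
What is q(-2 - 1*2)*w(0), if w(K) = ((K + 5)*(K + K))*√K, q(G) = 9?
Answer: 0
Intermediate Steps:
w(K) = 2*K^(3/2)*(5 + K) (w(K) = ((5 + K)*(2*K))*√K = (2*K*(5 + K))*√K = 2*K^(3/2)*(5 + K))
q(-2 - 1*2)*w(0) = 9*(2*0^(3/2)*(5 + 0)) = 9*(2*0*5) = 9*0 = 0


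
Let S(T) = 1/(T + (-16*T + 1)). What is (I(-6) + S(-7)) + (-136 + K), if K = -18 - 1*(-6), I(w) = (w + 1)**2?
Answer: -13037/106 ≈ -122.99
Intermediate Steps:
I(w) = (1 + w)**2
K = -12 (K = -18 + 6 = -12)
S(T) = 1/(1 - 15*T) (S(T) = 1/(T + (1 - 16*T)) = 1/(1 - 15*T))
(I(-6) + S(-7)) + (-136 + K) = ((1 - 6)**2 - 1/(-1 + 15*(-7))) + (-136 - 12) = ((-5)**2 - 1/(-1 - 105)) - 148 = (25 - 1/(-106)) - 148 = (25 - 1*(-1/106)) - 148 = (25 + 1/106) - 148 = 2651/106 - 148 = -13037/106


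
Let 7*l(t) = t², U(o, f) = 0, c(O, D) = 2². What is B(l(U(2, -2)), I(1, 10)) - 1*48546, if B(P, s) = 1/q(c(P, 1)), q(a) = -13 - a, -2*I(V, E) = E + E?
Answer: -825283/17 ≈ -48546.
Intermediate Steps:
c(O, D) = 4
I(V, E) = -E (I(V, E) = -(E + E)/2 = -E)
l(t) = t²/7
B(P, s) = -1/17 (B(P, s) = 1/(-13 - 1*4) = 1/(-13 - 4) = 1/(-17) = -1/17)
B(l(U(2, -2)), I(1, 10)) - 1*48546 = -1/17 - 1*48546 = -1/17 - 48546 = -825283/17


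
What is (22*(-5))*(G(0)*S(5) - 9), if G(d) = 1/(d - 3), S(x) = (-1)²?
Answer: 3080/3 ≈ 1026.7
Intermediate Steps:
S(x) = 1
G(d) = 1/(-3 + d)
(22*(-5))*(G(0)*S(5) - 9) = (22*(-5))*(1/(-3 + 0) - 9) = -110*(1/(-3) - 9) = -110*(-⅓*1 - 9) = -110*(-⅓ - 9) = -110*(-28/3) = 3080/3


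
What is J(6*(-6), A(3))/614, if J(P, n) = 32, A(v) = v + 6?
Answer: 16/307 ≈ 0.052117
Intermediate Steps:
A(v) = 6 + v
J(6*(-6), A(3))/614 = 32/614 = 32*(1/614) = 16/307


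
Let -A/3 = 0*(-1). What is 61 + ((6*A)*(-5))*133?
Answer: 61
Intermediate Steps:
A = 0 (A = -0*(-1) = -3*0 = 0)
61 + ((6*A)*(-5))*133 = 61 + ((6*0)*(-5))*133 = 61 + (0*(-5))*133 = 61 + 0*133 = 61 + 0 = 61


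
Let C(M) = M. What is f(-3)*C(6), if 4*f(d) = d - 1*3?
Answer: -9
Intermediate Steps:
f(d) = -¾ + d/4 (f(d) = (d - 1*3)/4 = (d - 3)/4 = (-3 + d)/4 = -¾ + d/4)
f(-3)*C(6) = (-¾ + (¼)*(-3))*6 = (-¾ - ¾)*6 = -3/2*6 = -9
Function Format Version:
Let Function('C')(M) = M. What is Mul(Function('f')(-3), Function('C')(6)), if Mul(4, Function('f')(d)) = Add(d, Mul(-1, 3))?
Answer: -9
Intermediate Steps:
Function('f')(d) = Add(Rational(-3, 4), Mul(Rational(1, 4), d)) (Function('f')(d) = Mul(Rational(1, 4), Add(d, Mul(-1, 3))) = Mul(Rational(1, 4), Add(d, -3)) = Mul(Rational(1, 4), Add(-3, d)) = Add(Rational(-3, 4), Mul(Rational(1, 4), d)))
Mul(Function('f')(-3), Function('C')(6)) = Mul(Add(Rational(-3, 4), Mul(Rational(1, 4), -3)), 6) = Mul(Add(Rational(-3, 4), Rational(-3, 4)), 6) = Mul(Rational(-3, 2), 6) = -9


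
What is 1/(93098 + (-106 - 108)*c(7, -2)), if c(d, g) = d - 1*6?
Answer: 1/92884 ≈ 1.0766e-5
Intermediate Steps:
c(d, g) = -6 + d (c(d, g) = d - 6 = -6 + d)
1/(93098 + (-106 - 108)*c(7, -2)) = 1/(93098 + (-106 - 108)*(-6 + 7)) = 1/(93098 - 214*1) = 1/(93098 - 214) = 1/92884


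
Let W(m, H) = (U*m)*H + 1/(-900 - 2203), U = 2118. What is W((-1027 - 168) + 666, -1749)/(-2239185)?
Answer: -6080694896033/6948191055 ≈ -875.15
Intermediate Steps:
W(m, H) = -1/3103 + 2118*H*m (W(m, H) = (2118*m)*H + 1/(-900 - 2203) = 2118*H*m + 1/(-3103) = 2118*H*m - 1/3103 = -1/3103 + 2118*H*m)
W((-1027 - 168) + 666, -1749)/(-2239185) = (-1/3103 + 2118*(-1749)*((-1027 - 168) + 666))/(-2239185) = (-1/3103 + 2118*(-1749)*(-1195 + 666))*(-1/2239185) = (-1/3103 + 2118*(-1749)*(-529))*(-1/2239185) = (-1/3103 + 1959618078)*(-1/2239185) = (6080694896033/3103)*(-1/2239185) = -6080694896033/6948191055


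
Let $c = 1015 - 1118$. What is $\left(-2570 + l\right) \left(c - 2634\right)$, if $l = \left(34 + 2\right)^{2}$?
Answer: $3486938$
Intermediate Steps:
$c = -103$
$l = 1296$ ($l = 36^{2} = 1296$)
$\left(-2570 + l\right) \left(c - 2634\right) = \left(-2570 + 1296\right) \left(-103 - 2634\right) = \left(-1274\right) \left(-2737\right) = 3486938$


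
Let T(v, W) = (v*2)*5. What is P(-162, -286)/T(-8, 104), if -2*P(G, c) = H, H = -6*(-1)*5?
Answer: 3/16 ≈ 0.18750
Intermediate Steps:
T(v, W) = 10*v (T(v, W) = (2*v)*5 = 10*v)
H = 30 (H = 6*5 = 30)
P(G, c) = -15 (P(G, c) = -½*30 = -15)
P(-162, -286)/T(-8, 104) = -15/(10*(-8)) = -15/(-80) = -15*(-1/80) = 3/16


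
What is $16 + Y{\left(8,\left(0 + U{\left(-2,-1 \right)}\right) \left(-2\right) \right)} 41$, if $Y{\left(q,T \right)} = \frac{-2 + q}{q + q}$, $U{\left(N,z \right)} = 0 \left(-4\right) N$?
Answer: $\frac{251}{8} \approx 31.375$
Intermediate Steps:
$U{\left(N,z \right)} = 0$ ($U{\left(N,z \right)} = 0 N = 0$)
$Y{\left(q,T \right)} = \frac{-2 + q}{2 q}$
$16 + Y{\left(8,\left(0 + U{\left(-2,-1 \right)}\right) \left(-2\right) \right)} 41 = 16 + \frac{-2 + 8}{2 \cdot 8} \cdot 41 = 16 + \frac{1}{2} \cdot \frac{1}{8} \cdot 6 \cdot 41 = 16 + \frac{3}{8} \cdot 41 = 16 + \frac{123}{8} = \frac{251}{8}$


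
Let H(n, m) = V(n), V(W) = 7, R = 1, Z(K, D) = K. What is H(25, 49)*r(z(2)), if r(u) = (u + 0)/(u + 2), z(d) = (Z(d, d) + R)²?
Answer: 63/11 ≈ 5.7273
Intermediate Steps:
z(d) = (1 + d)² (z(d) = (d + 1)² = (1 + d)²)
r(u) = u/(2 + u)
H(n, m) = 7
H(25, 49)*r(z(2)) = 7*((1 + 2)²/(2 + (1 + 2)²)) = 7*(3²/(2 + 3²)) = 7*(9/(2 + 9)) = 7*(9/11) = 63/11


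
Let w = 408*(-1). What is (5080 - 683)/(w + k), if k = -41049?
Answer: -4397/41457 ≈ -0.10606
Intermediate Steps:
w = -408
(5080 - 683)/(w + k) = (5080 - 683)/(-408 - 41049) = 4397/(-41457) = 4397*(-1/41457) = -4397/41457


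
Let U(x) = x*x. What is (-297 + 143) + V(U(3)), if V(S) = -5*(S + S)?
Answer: -244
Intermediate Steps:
U(x) = x²
V(S) = -10*S
(-297 + 143) + V(U(3)) = (-297 + 143) - 10*3² = -154 - 10*9 = -154 - 90 = -244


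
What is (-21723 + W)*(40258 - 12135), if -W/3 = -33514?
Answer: 2216626737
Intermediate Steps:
W = 100542 (W = -3*(-33514) = 100542)
(-21723 + W)*(40258 - 12135) = (-21723 + 100542)*(40258 - 12135) = 78819*28123 = 2216626737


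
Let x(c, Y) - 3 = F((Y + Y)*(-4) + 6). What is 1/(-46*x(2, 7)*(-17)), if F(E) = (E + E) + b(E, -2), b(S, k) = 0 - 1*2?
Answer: -1/77418 ≈ -1.2917e-5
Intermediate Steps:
b(S, k) = -2 (b(S, k) = 0 - 2 = -2)
F(E) = -2 + 2*E (F(E) = (E + E) - 2 = 2*E - 2 = -2 + 2*E)
x(c, Y) = 13 - 16*Y (x(c, Y) = 3 + (-2 + 2*((Y + Y)*(-4) + 6)) = 3 + (-2 + 2*((2*Y)*(-4) + 6)) = 3 + (-2 + 2*(-8*Y + 6)) = 3 + (-2 + 2*(6 - 8*Y)) = 3 + (-2 + (12 - 16*Y)) = 3 + (10 - 16*Y) = 13 - 16*Y)
1/(-46*x(2, 7)*(-17)) = 1/(-46*(13 - 16*7)*(-17)) = 1/(-46*(13 - 112)*(-17)) = 1/(-46*(-99)*(-17)) = 1/(4554*(-17)) = 1/(-77418) = -1/77418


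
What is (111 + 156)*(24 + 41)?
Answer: 17355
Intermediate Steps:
(111 + 156)*(24 + 41) = 267*65 = 17355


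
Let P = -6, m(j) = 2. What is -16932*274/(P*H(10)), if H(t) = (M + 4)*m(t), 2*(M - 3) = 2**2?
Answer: 386614/9 ≈ 42957.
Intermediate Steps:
M = 5 (M = 3 + (1/2)*2**2 = 3 + (1/2)*4 = 3 + 2 = 5)
H(t) = 18 (H(t) = (5 + 4)*2 = 9*2 = 18)
-16932*274/(P*H(10)) = -16932/((18/274)*(-6)) = -16932/((18*(1/274))*(-6)) = -16932/((9/137)*(-6)) = -16932/(-54/137) = -16932*(-137/54) = 386614/9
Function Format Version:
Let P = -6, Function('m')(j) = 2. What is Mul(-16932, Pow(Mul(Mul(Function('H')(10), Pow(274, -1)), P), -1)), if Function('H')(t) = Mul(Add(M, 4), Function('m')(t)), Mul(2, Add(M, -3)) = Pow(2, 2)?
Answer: Rational(386614, 9) ≈ 42957.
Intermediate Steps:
M = 5 (M = Add(3, Mul(Rational(1, 2), Pow(2, 2))) = Add(3, Mul(Rational(1, 2), 4)) = Add(3, 2) = 5)
Function('H')(t) = 18 (Function('H')(t) = Mul(Add(5, 4), 2) = Mul(9, 2) = 18)
Mul(-16932, Pow(Mul(Mul(Function('H')(10), Pow(274, -1)), P), -1)) = Mul(-16932, Pow(Mul(Mul(18, Pow(274, -1)), -6), -1)) = Mul(-16932, Pow(Mul(Mul(18, Rational(1, 274)), -6), -1)) = Mul(-16932, Pow(Mul(Rational(9, 137), -6), -1)) = Mul(-16932, Pow(Rational(-54, 137), -1)) = Mul(-16932, Rational(-137, 54)) = Rational(386614, 9)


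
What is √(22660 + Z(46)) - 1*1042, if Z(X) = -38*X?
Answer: -1042 + 4*√1307 ≈ -897.39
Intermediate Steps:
√(22660 + Z(46)) - 1*1042 = √(22660 - 38*46) - 1*1042 = √(22660 - 1748) - 1042 = √20912 - 1042 = 4*√1307 - 1042 = -1042 + 4*√1307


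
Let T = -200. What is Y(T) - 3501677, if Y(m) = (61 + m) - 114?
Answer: -3501930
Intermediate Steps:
Y(m) = -53 + m
Y(T) - 3501677 = (-53 - 200) - 3501677 = -253 - 3501677 = -3501930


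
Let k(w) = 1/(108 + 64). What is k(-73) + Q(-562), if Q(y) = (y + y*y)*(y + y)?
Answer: -60952838495/172 ≈ -3.5438e+8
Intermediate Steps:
k(w) = 1/172
Q(y) = 2*y*(y + y**2) (Q(y) = (y + y**2)*(2*y) = 2*y*(y + y**2))
k(-73) + Q(-562) = 1/172 + 2*(-562)**2*(1 - 562) = 1/172 + 2*315844*(-561) = 1/172 - 354376968 = -60952838495/172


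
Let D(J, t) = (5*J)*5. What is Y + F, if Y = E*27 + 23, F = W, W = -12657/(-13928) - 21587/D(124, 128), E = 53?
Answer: 15629410041/10794200 ≈ 1447.9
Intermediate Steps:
D(J, t) = 25*J
W = -65356759/10794200 (W = -12657/(-13928) - 21587/(25*124) = -12657*(-1/13928) - 21587/3100 = 12657/13928 - 21587*1/3100 = 12657/13928 - 21587/3100 = -65356759/10794200 ≈ -6.0548)
F = -65356759/10794200 ≈ -6.0548
Y = 1454 (Y = 53*27 + 23 = 1431 + 23 = 1454)
Y + F = 1454 - 65356759/10794200 = 15629410041/10794200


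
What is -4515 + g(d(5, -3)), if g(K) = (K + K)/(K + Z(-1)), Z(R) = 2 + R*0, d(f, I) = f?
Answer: -31595/7 ≈ -4513.6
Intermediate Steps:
Z(R) = 2 (Z(R) = 2 + 0 = 2)
g(K) = 2*K/(2 + K) (g(K) = (K + K)/(K + 2) = (2*K)/(2 + K) = 2*K/(2 + K))
-4515 + g(d(5, -3)) = -4515 + 2*5/(2 + 5) = -4515 + 2*5/7 = -4515 + 2*5*(1/7) = -4515 + 10/7 = -31595/7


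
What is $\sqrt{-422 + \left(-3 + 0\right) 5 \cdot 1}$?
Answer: $i \sqrt{437} \approx 20.905 i$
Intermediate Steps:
$\sqrt{-422 + \left(-3 + 0\right) 5 \cdot 1} = \sqrt{-422 + \left(-3\right) 5 \cdot 1} = \sqrt{-422 - 15} = \sqrt{-437} = i \sqrt{437}$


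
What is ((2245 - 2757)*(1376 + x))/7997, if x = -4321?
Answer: 1507840/7997 ≈ 188.55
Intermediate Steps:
((2245 - 2757)*(1376 + x))/7997 = ((2245 - 2757)*(1376 - 4321))/7997 = -512*(-2945)*(1/7997) = 1507840*(1/7997) = 1507840/7997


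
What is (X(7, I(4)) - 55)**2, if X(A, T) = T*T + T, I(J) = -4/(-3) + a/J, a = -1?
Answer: 57684025/20736 ≈ 2781.8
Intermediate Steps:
I(J) = 4/3 - 1/J (I(J) = -4/(-3) - 1/J = -4*(-1/3) - 1/J = 4/3 - 1/J)
X(A, T) = T + T**2 (X(A, T) = T**2 + T = T + T**2)
(X(7, I(4)) - 55)**2 = ((4/3 - 1/4)*(1 + (4/3 - 1/4)) - 55)**2 = (13*(1 + 13/12)/12 - 55)**2 = ((13/12)*(25/12) - 55)**2 = (325/144 - 55)**2 = (-7595/144)**2 = 57684025/20736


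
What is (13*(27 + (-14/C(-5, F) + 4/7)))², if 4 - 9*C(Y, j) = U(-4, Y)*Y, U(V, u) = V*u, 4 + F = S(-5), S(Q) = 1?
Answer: 92064025/784 ≈ 1.1743e+5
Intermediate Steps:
F = -3 (F = -4 + 1 = -3)
C(Y, j) = 4/9 + 4*Y²/9 (C(Y, j) = 4/9 - (-4*Y)*Y/9 = 4/9 - (-4)*Y²/9 = 4/9 + 4*Y²/9)
(13*(27 + (-14/C(-5, F) + 4/7)))² = (13*(27 + (-14/(4/9 + (4/9)*(-5)²) + 4/7)))² = (13*(27 + (-14/(4/9 + (4/9)*25) + 4*(⅐))))² = (13*(27 + (-14/(4/9 + 100/9) + 4/7)))² = (13*(27 + (-14/104/9 + 4/7)))² = (13*(27 + (-14*9/104 + 4/7)))² = (13*(27 + (-63/52 + 4/7)))² = (13*(27 - 233/364))² = (13*(9595/364))² = (9595/28)² = 92064025/784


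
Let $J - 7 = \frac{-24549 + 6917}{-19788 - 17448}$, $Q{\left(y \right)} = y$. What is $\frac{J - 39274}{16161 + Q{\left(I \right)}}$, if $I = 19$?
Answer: $- \frac{2520911}{1038756} \approx -2.4269$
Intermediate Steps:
$J = \frac{2399}{321}$ ($J = 7 + \frac{-24549 + 6917}{-19788 - 17448} = 7 - \frac{17632}{-37236} = 7 - - \frac{152}{321} = 7 + \frac{152}{321} = \frac{2399}{321} \approx 7.4735$)
$\frac{J - 39274}{16161 + Q{\left(I \right)}} = \frac{\frac{2399}{321} - 39274}{16161 + 19} = - \frac{12604555}{321 \cdot 16180} = \left(- \frac{12604555}{321}\right) \frac{1}{16180} = - \frac{2520911}{1038756}$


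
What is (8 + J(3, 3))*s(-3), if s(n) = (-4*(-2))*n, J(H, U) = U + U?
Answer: -336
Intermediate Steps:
J(H, U) = 2*U
s(n) = 8*n
(8 + J(3, 3))*s(-3) = (8 + 2*3)*(8*(-3)) = (8 + 6)*(-24) = 14*(-24) = -336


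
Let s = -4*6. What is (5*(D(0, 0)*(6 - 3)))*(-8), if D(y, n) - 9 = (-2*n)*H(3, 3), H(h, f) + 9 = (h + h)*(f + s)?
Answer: -1080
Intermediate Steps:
s = -24
H(h, f) = -9 + 2*h*(-24 + f) (H(h, f) = -9 + (h + h)*(f - 24) = -9 + (2*h)*(-24 + f) = -9 + 2*h*(-24 + f))
D(y, n) = 9 + 270*n (D(y, n) = 9 + (-2*n)*(-9 - 48*3 + 2*3*3) = 9 + (-2*n)*(-9 - 144 + 18) = 9 - 2*n*(-135) = 9 + 270*n)
(5*(D(0, 0)*(6 - 3)))*(-8) = (5*((9 + 270*0)*(6 - 3)))*(-8) = (5*((9 + 0)*3))*(-8) = (5*(9*3))*(-8) = (5*27)*(-8) = 135*(-8) = -1080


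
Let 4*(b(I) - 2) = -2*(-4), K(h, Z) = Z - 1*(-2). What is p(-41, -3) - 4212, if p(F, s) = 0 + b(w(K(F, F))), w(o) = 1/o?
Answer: -4208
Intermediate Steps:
K(h, Z) = 2 + Z (K(h, Z) = Z + 2 = 2 + Z)
b(I) = 4 (b(I) = 2 + (-2*(-4))/4 = 2 + (1/4)*8 = 2 + 2 = 4)
p(F, s) = 4 (p(F, s) = 0 + 4 = 4)
p(-41, -3) - 4212 = 4 - 4212 = -4208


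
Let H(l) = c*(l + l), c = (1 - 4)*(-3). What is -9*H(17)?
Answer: -2754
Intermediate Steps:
c = 9 (c = -3*(-3) = 9)
H(l) = 18*l (H(l) = 9*(l + l) = 9*(2*l) = 18*l)
-9*H(17) = -162*17 = -9*306 = -2754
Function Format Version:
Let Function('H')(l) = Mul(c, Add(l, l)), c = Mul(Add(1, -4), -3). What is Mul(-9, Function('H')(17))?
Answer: -2754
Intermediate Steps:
c = 9 (c = Mul(-3, -3) = 9)
Function('H')(l) = Mul(18, l) (Function('H')(l) = Mul(9, Add(l, l)) = Mul(9, Mul(2, l)) = Mul(18, l))
Mul(-9, Function('H')(17)) = Mul(-9, Mul(18, 17)) = Mul(-9, 306) = -2754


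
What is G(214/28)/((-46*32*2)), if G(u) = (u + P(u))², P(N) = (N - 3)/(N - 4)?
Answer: -40538689/1500839424 ≈ -0.027011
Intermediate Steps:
P(N) = (-3 + N)/(-4 + N)
G(u) = (u + (-3 + u)/(-4 + u))²
G(214/28)/((-46*32*2)) = ((-3 + 214/28 + (214/28)*(-4 + 214/28))²/(-4 + 214/28)²)/((-46*32*2)) = ((-3 + 214*(1/28) + (214*(1/28))*(-4 + 214*(1/28)))²/(-4 + 214*(1/28))²)/((-1472*2)) = ((-3 + 107/14 + 107*(-4 + 107/14)/14)²/(-4 + 107/14)²)/(-2944) = ((-3 + 107/14 + (107/14)*(51/14))²/(51/14)²)*(-1/2944) = (196*(-3 + 107/14 + 5457/196)²/2601)*(-1/2944) = (196*(6367/196)²/2601)*(-1/2944) = ((196/2601)*(40538689/38416))*(-1/2944) = (40538689/509796)*(-1/2944) = -40538689/1500839424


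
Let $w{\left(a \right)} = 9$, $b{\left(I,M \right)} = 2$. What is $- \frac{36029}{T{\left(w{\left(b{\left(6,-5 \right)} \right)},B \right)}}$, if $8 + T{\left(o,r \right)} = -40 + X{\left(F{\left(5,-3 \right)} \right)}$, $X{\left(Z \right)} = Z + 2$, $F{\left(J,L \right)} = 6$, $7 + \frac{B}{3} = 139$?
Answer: $\frac{36029}{40} \approx 900.72$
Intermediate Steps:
$B = 396$ ($B = -21 + 3 \cdot 139 = -21 + 417 = 396$)
$X{\left(Z \right)} = 2 + Z$
$T{\left(o,r \right)} = -40$ ($T{\left(o,r \right)} = -8 + \left(-40 + \left(2 + 6\right)\right) = -8 + \left(-40 + 8\right) = -8 - 32 = -40$)
$- \frac{36029}{T{\left(w{\left(b{\left(6,-5 \right)} \right)},B \right)}} = - \frac{36029}{-40} = \left(-36029\right) \left(- \frac{1}{40}\right) = \frac{36029}{40}$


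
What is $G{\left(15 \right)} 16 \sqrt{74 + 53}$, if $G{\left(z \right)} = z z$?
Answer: $3600 \sqrt{127} \approx 40570.0$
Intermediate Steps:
$G{\left(z \right)} = z^{2}$
$G{\left(15 \right)} 16 \sqrt{74 + 53} = 15^{2} \cdot 16 \sqrt{74 + 53} = 225 \cdot 16 \sqrt{127} = 3600 \sqrt{127}$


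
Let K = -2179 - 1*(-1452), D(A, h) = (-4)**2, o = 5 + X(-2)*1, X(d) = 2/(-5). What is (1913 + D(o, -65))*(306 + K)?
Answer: -812109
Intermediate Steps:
X(d) = -2/5 (X(d) = 2*(-1/5) = -2/5)
o = 23/5 (o = 5 - 2/5*1 = 5 - 2/5 = 23/5 ≈ 4.6000)
D(A, h) = 16
K = -727 (K = -2179 + 1452 = -727)
(1913 + D(o, -65))*(306 + K) = (1913 + 16)*(306 - 727) = 1929*(-421) = -812109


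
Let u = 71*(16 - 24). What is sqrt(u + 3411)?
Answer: sqrt(2843) ≈ 53.320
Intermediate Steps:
u = -568 (u = 71*(-8) = -568)
sqrt(u + 3411) = sqrt(-568 + 3411) = sqrt(2843)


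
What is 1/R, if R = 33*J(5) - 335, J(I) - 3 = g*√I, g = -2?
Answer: -59/8479 + 33*√5/16958 ≈ -0.0026070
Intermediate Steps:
J(I) = 3 - 2*√I
R = -236 - 66*√5 (R = 33*(3 - 2*√5) - 335 = (99 - 66*√5) - 335 = -236 - 66*√5 ≈ -383.58)
1/R = 1/(-236 - 66*√5)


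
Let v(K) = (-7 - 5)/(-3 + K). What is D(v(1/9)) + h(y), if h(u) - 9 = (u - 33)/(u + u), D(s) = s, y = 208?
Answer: 5647/416 ≈ 13.575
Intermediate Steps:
v(K) = -12/(-3 + K)
h(u) = 9 + (-33 + u)/(2*u) (h(u) = 9 + (u - 33)/(u + u) = 9 + (-33 + u)/((2*u)) = 9 + (-33 + u)*(1/(2*u)) = 9 + (-33 + u)/(2*u))
D(v(1/9)) + h(y) = -12/(-3 + 1/9) + (1/2)*(-33 + 19*208)/208 = -12/(-3 + 1/9) + (1/2)*(1/208)*(-33 + 3952) = -12/(-26/9) + (1/2)*(1/208)*3919 = -12*(-9/26) + 3919/416 = 54/13 + 3919/416 = 5647/416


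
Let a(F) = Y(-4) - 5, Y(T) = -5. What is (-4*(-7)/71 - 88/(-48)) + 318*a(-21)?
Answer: -1353731/426 ≈ -3177.8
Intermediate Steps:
a(F) = -10 (a(F) = -5 - 5 = -10)
(-4*(-7)/71 - 88/(-48)) + 318*a(-21) = (-4*(-7)/71 - 88/(-48)) + 318*(-10) = (28*(1/71) - 88*(-1/48)) - 3180 = (28/71 + 11/6) - 3180 = 949/426 - 3180 = -1353731/426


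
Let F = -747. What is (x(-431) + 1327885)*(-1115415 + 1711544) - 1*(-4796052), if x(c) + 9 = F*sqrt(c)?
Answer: 791590188056 - 445308363*I*sqrt(431) ≈ 7.9159e+11 - 9.2448e+9*I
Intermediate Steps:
x(c) = -9 - 747*sqrt(c)
(x(-431) + 1327885)*(-1115415 + 1711544) - 1*(-4796052) = ((-9 - 747*I*sqrt(431)) + 1327885)*(-1115415 + 1711544) - 1*(-4796052) = ((-9 - 747*I*sqrt(431)) + 1327885)*596129 + 4796052 = (1327876 - 747*I*sqrt(431))*596129 + 4796052 = (791585392004 - 445308363*I*sqrt(431)) + 4796052 = 791590188056 - 445308363*I*sqrt(431)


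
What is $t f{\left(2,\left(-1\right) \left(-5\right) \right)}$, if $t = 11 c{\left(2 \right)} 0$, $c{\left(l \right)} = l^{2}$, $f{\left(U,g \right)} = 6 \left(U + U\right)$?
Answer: $0$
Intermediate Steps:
$f{\left(U,g \right)} = 12 U$ ($f{\left(U,g \right)} = 6 \cdot 2 U = 12 U$)
$t = 0$ ($t = 11 \cdot 2^{2} \cdot 0 = 11 \cdot 4 \cdot 0 = 44 \cdot 0 = 0$)
$t f{\left(2,\left(-1\right) \left(-5\right) \right)} = 0 \cdot 12 \cdot 2 = 0 \cdot 24 = 0$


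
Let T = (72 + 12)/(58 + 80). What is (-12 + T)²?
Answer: 68644/529 ≈ 129.76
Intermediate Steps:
T = 14/23 (T = 84/138 = 84*(1/138) = 14/23 ≈ 0.60870)
(-12 + T)² = (-12 + 14/23)² = (-262/23)² = 68644/529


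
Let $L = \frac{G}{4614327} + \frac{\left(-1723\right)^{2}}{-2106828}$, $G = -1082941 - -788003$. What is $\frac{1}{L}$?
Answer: $- \frac{1080177036084}{1591118890783} \approx -0.67888$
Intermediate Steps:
$G = -294938$ ($G = -1082941 + 788003 = -294938$)
$L = - \frac{1591118890783}{1080177036084}$ ($L = - \frac{294938}{4614327} + \frac{\left(-1723\right)^{2}}{-2106828} = \left(-294938\right) \frac{1}{4614327} + 2968729 \left(- \frac{1}{2106828}\right) = - \frac{294938}{4614327} - \frac{2968729}{2106828} = - \frac{1591118890783}{1080177036084} \approx -1.473$)
$\frac{1}{L} = \frac{1}{- \frac{1591118890783}{1080177036084}} = - \frac{1080177036084}{1591118890783}$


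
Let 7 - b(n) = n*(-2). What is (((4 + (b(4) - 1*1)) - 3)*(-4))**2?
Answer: 3600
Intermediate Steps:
b(n) = 7 + 2*n (b(n) = 7 - n*(-2) = 7 - (-2)*n = 7 + 2*n)
(((4 + (b(4) - 1*1)) - 3)*(-4))**2 = (((4 + ((7 + 2*4) - 1*1)) - 3)*(-4))**2 = (((4 + ((7 + 8) - 1)) - 3)*(-4))**2 = (((4 + (15 - 1)) - 3)*(-4))**2 = (((4 + 14) - 3)*(-4))**2 = ((18 - 3)*(-4))**2 = (15*(-4))**2 = (-60)**2 = 3600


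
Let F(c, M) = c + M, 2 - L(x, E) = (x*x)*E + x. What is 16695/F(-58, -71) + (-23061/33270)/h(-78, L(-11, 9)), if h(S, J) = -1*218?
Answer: -13453724759/103957660 ≈ -129.42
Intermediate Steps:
L(x, E) = 2 - x - E*x² (L(x, E) = 2 - ((x*x)*E + x) = 2 - (x²*E + x) = 2 - (E*x² + x) = 2 - (x + E*x²) = 2 + (-x - E*x²) = 2 - x - E*x²)
F(c, M) = M + c
h(S, J) = -218
16695/F(-58, -71) + (-23061/33270)/h(-78, L(-11, 9)) = 16695/(-71 - 58) - 23061/33270/(-218) = 16695/(-129) - 23061*1/33270*(-1/218) = 16695*(-1/129) - 7687/11090*(-1/218) = -5565/43 + 7687/2417620 = -13453724759/103957660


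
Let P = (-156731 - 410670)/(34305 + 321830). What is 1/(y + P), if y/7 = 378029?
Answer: 356135/942404938004 ≈ 3.7790e-7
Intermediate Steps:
y = 2646203 (y = 7*378029 = 2646203)
P = -567401/356135 ≈ -1.5932
1/(y + P) = 1/(2646203 - 567401/356135) = 1/(942404938004/356135) = 356135/942404938004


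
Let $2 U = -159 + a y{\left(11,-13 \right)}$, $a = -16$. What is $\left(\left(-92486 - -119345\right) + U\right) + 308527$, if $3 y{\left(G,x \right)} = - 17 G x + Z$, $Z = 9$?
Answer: $\frac{1972799}{6} \approx 3.288 \cdot 10^{5}$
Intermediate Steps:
$y{\left(G,x \right)} = 3 - \frac{17 G x}{3}$ ($y{\left(G,x \right)} = \frac{- 17 G x + 9}{3} = \frac{9 - 17 G x}{3} = 3 - \frac{17 G x}{3}$)
$U = - \frac{39517}{6}$ ($U = \frac{-159 - 16 \left(3 - \frac{187}{3} \left(-13\right)\right)}{2} = \frac{-159 - 16 \left(3 + \frac{2431}{3}\right)}{2} = \frac{-159 - \frac{39040}{3}}{2} = \frac{1}{2} \left(- \frac{39517}{3}\right) = - \frac{39517}{6} \approx -6586.2$)
$\left(\left(-92486 - -119345\right) + U\right) + 308527 = \left(\left(-92486 - -119345\right) - \frac{39517}{6}\right) + 308527 = \left(\left(-92486 + 119345\right) - \frac{39517}{6}\right) + 308527 = \left(26859 - \frac{39517}{6}\right) + 308527 = \frac{121637}{6} + 308527 = \frac{1972799}{6}$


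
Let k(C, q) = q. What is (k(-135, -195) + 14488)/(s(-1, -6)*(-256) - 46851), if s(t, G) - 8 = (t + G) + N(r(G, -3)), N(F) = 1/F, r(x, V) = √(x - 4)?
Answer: -3366501755/11095380013 - 1829504*I*√10/11095380013 ≈ -0.30341 - 0.00052142*I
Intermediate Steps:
r(x, V) = √(-4 + x)
N(F) = 1/F
s(t, G) = 8 + G + t + (-4 + G)^(-½) (s(t, G) = 8 + ((t + G) + 1/(√(-4 + G))) = 8 + ((G + t) + (-4 + G)^(-½)) = 8 + (G + t + (-4 + G)^(-½)) = 8 + G + t + (-4 + G)^(-½))
(k(-135, -195) + 14488)/(s(-1, -6)*(-256) - 46851) = (-195 + 14488)/((8 - 6 - 1 + (-4 - 6)^(-½))*(-256) - 46851) = 14293/((8 - 6 - 1 + (-10)^(-½))*(-256) - 46851) = 14293/((8 - 6 - 1 - I*√10/10)*(-256) - 46851) = 14293/((1 - I*√10/10)*(-256) - 46851) = 14293/((-256 + 128*I*√10/5) - 46851) = 14293/(-47107 + 128*I*√10/5)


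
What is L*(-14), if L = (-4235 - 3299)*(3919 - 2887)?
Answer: 108851232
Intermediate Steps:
L = -7775088 (L = -7534*1032 = -7775088)
L*(-14) = -7775088*(-14) = 108851232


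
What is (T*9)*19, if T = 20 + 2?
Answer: 3762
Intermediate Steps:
T = 22
(T*9)*19 = (22*9)*19 = 198*19 = 3762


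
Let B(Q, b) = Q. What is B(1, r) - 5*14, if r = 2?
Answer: -69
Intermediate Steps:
B(1, r) - 5*14 = 1 - 5*14 = 1 - 70 = -69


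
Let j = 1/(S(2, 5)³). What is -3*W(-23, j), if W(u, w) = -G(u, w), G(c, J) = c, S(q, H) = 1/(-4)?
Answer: -69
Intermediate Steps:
S(q, H) = -¼
j = -64 (j = 1/((-¼)³) = 1/(-1/64) = -64)
W(u, w) = -u
-3*W(-23, j) = -(-3)*(-23) = -3*23 = -69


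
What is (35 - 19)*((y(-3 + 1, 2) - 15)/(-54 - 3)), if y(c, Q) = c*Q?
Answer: 16/3 ≈ 5.3333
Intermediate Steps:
y(c, Q) = Q*c
(35 - 19)*((y(-3 + 1, 2) - 15)/(-54 - 3)) = (35 - 19)*((2*(-3 + 1) - 15)/(-54 - 3)) = 16*((2*(-2) - 15)/(-57)) = 16*((-4 - 15)*(-1/57)) = 16*(-19*(-1/57)) = 16*(⅓) = 16/3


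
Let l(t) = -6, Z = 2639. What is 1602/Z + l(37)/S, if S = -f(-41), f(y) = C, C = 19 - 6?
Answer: 2820/2639 ≈ 1.0686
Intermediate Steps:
C = 13
f(y) = 13
S = -13 (S = -1*13 = -13)
1602/Z + l(37)/S = 1602/2639 - 6/(-13) = 1602*(1/2639) - 6*(-1/13) = 1602/2639 + 6/13 = 2820/2639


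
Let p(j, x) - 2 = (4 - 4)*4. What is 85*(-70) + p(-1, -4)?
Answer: -5948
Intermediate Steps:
p(j, x) = 2 (p(j, x) = 2 + (4 - 4)*4 = 2 + 0*4 = 2 + 0 = 2)
85*(-70) + p(-1, -4) = 85*(-70) + 2 = -5950 + 2 = -5948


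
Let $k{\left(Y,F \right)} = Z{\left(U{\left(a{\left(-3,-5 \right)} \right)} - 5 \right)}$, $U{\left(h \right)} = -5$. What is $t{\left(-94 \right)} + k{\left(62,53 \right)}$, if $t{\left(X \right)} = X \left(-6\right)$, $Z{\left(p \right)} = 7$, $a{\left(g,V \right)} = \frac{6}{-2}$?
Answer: $571$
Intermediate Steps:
$a{\left(g,V \right)} = -3$ ($a{\left(g,V \right)} = 6 \left(- \frac{1}{2}\right) = -3$)
$k{\left(Y,F \right)} = 7$
$t{\left(X \right)} = - 6 X$
$t{\left(-94 \right)} + k{\left(62,53 \right)} = \left(-6\right) \left(-94\right) + 7 = 564 + 7 = 571$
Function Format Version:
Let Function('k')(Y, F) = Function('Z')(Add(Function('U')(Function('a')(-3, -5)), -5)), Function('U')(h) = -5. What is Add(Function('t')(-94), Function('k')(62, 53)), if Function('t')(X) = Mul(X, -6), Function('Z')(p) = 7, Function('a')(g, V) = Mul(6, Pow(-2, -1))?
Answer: 571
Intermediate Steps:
Function('a')(g, V) = -3 (Function('a')(g, V) = Mul(6, Rational(-1, 2)) = -3)
Function('k')(Y, F) = 7
Function('t')(X) = Mul(-6, X)
Add(Function('t')(-94), Function('k')(62, 53)) = Add(Mul(-6, -94), 7) = Add(564, 7) = 571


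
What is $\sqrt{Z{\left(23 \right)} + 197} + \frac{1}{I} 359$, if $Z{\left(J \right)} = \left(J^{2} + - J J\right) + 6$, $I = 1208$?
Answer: $\frac{359}{1208} + \sqrt{203} \approx 14.545$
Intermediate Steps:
$Z{\left(J \right)} = 6$ ($Z{\left(J \right)} = \left(J^{2} - J^{2}\right) + 6 = 0 + 6 = 6$)
$\sqrt{Z{\left(23 \right)} + 197} + \frac{1}{I} 359 = \sqrt{6 + 197} + \frac{1}{1208} \cdot 359 = \sqrt{203} + \frac{1}{1208} \cdot 359 = \sqrt{203} + \frac{359}{1208} = \frac{359}{1208} + \sqrt{203}$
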